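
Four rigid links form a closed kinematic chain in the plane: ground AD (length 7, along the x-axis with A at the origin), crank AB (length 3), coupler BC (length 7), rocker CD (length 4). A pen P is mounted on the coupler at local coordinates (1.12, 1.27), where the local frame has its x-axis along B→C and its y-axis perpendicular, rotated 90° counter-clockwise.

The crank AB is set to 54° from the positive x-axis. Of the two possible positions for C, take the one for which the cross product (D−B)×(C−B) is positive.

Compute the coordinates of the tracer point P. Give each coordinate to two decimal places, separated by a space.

2.65 3.87

A=(0,0), D=(7.00,0)
B = A + 3.00·(cos54°, sin54°) = (1.7634, 2.4271)
|BD| = 5.7717
circle(B,7.00) ∩ circle(D,4.00): a=5.7446, h=3.9999
  candidates: C₊=(8.6574,3.6405) cross=23.086; C₋=(5.2934,-3.6177) cross=-23.086
  mode + wants cross > 0 → take C=(8.6574,3.6405) (cross=23.086)
ex = (C−B)/|BC| = (0.9849,0.1733); ey = (-0.1733,0.9849)
P = B + 1.12·ex + 1.27·ey = (2.6462,3.8720)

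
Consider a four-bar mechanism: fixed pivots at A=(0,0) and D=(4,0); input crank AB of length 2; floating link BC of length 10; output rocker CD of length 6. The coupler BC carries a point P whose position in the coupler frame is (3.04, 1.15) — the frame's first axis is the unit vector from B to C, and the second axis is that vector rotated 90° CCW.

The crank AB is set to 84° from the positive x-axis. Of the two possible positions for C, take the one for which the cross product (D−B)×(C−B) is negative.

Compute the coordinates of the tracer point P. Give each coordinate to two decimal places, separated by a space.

A=(0,0), D=(4.00,0)
B = A + 2.00·(cos84°, sin84°) = (0.2091, 1.9890)
|BD| = 4.2811
circle(B,10.00) ∩ circle(D,6.00): a=9.6153, h=2.7470
  candidates: C₊=(9.9998,-0.0459) cross=11.760; C₋=(7.4472,-4.9109) cross=-11.760
  mode - wants cross < 0 → take C=(7.4472,-4.9109) (cross=-11.760)
ex = (C−B)/|BC| = (0.7238,-0.6900); ey = (0.6900,0.7238)
P = B + 3.04·ex + 1.15·ey = (3.2030,0.7239)

3.20 0.72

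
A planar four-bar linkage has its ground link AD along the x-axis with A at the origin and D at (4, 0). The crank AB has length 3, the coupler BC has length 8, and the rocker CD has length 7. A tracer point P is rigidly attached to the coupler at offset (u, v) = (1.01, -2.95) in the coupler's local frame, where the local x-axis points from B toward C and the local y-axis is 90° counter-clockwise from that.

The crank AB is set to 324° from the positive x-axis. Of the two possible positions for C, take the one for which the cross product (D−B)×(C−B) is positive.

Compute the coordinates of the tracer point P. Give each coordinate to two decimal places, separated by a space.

A=(0,0), D=(4.00,0)
B = A + 3.00·(cos324°, sin324°) = (2.4271, -1.7634)
|BD| = 2.3630
circle(B,8.00) ∩ circle(D,7.00): a=4.3555, h=6.7104
  candidates: C₊=(0.3187,5.9538) cross=15.857; C₋=(10.3340,-2.9800) cross=-15.857
  mode + wants cross > 0 → take C=(0.3187,5.9538) (cross=15.857)
ex = (C−B)/|BC| = (-0.2635,0.9646); ey = (-0.9646,-0.2635)
P = B + 1.01·ex + -2.95·ey = (5.0066,-0.0116)

5.01 -0.01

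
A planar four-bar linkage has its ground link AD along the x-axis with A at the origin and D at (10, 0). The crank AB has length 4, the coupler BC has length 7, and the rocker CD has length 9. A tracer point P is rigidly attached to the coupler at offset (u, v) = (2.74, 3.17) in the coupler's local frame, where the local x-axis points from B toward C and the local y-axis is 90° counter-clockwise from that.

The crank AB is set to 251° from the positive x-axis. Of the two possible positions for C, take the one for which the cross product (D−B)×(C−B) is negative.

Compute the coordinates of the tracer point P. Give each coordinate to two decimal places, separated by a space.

2.66 -2.42

A=(0,0), D=(10.00,0)
B = A + 4.00·(cos251°, sin251°) = (-1.3023, -3.7821)
|BD| = 11.9183
circle(B,7.00) ∩ circle(D,9.00): a=4.6167, h=5.2618
  candidates: C₊=(1.4060,2.6728) cross=62.711; C₋=(4.7455,-7.3069) cross=-62.711
  mode - wants cross < 0 → take C=(4.7455,-7.3069) (cross=-62.711)
ex = (C−B)/|BC| = (0.8640,-0.5035); ey = (0.5035,0.8640)
P = B + 2.74·ex + 3.17·ey = (2.6612,-2.4230)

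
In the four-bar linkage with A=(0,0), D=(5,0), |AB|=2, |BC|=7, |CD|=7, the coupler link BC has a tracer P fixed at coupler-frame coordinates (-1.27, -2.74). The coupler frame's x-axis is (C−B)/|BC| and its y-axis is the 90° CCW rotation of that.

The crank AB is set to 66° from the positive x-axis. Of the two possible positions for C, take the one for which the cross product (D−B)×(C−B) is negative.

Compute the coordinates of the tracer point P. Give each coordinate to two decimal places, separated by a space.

-1.82 3.31

A=(0,0), D=(5.00,0)
B = A + 2.00·(cos66°, sin66°) = (0.8135, 1.8271)
|BD| = 4.5679
circle(B,7.00) ∩ circle(D,7.00): a=2.2839, h=6.6169
  candidates: C₊=(5.5534,6.9781) cross=30.225; C₋=(0.2600,-5.1510) cross=-30.225
  mode - wants cross < 0 → take C=(0.2600,-5.1510) (cross=-30.225)
ex = (C−B)/|BC| = (-0.0791,-0.9969); ey = (0.9969,-0.0791)
P = B + -1.27·ex + -2.74·ey = (-1.8175,3.3097)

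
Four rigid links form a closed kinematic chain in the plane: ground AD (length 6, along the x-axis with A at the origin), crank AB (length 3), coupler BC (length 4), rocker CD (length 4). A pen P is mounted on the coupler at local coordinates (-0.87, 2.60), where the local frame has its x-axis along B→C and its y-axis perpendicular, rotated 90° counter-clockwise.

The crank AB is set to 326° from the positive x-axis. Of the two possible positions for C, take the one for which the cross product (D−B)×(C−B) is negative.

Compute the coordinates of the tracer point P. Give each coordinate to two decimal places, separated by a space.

A=(0,0), D=(6.00,0)
B = A + 3.00·(cos326°, sin326°) = (2.4871, -1.6776)
|BD| = 3.8929
circle(B,4.00) ∩ circle(D,4.00): a=1.9464, h=3.4945
  candidates: C₊=(2.7377,2.3146) cross=13.604; C₋=(5.7494,-3.9921) cross=-13.604
  mode - wants cross < 0 → take C=(5.7494,-3.9921) (cross=-13.604)
ex = (C−B)/|BC| = (0.8156,-0.5786); ey = (0.5786,0.8156)
P = B + -0.87·ex + 2.60·ey = (3.2820,0.9464)

3.28 0.95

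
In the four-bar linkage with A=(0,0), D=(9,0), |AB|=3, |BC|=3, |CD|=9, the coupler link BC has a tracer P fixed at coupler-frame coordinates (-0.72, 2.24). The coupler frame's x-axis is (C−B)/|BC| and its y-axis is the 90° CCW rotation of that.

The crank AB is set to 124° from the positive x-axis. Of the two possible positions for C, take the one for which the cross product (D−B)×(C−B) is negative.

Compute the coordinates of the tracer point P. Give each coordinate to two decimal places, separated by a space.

-0.22 4.34

A=(0,0), D=(9.00,0)
B = A + 3.00·(cos124°, sin124°) = (-1.6776, 2.4871)
|BD| = 10.9634
circle(B,3.00) ∩ circle(D,9.00): a=2.1981, h=2.0417
  candidates: C₊=(0.9263,3.9769) cross=22.384; C₋=(0.0000,0.0000) cross=-22.384
  mode - wants cross < 0 → take C=(0.0000,0.0000) (cross=-22.384)
ex = (C−B)/|BC| = (0.5592,-0.8290); ey = (0.8290,0.5592)
P = B + -0.72·ex + 2.24·ey = (-0.2232,4.3366)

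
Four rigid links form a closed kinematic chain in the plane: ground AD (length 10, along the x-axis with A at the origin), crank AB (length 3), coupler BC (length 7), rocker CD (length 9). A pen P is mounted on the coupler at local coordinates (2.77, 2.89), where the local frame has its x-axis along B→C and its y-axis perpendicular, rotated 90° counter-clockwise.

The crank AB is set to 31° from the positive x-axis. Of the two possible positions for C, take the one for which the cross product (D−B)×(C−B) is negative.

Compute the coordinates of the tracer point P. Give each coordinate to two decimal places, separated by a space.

A=(0,0), D=(10.00,0)
B = A + 3.00·(cos31°, sin31°) = (2.5715, 1.5451)
|BD| = 7.5875
circle(B,7.00) ∩ circle(D,9.00): a=1.6850, h=6.7942
  candidates: C₊=(5.6048,7.8538) cross=51.551; C₋=(2.8376,-5.4498) cross=-51.551
  mode - wants cross < 0 → take C=(2.8376,-5.4498) (cross=-51.551)
ex = (C−B)/|BC| = (0.0380,-0.9993); ey = (0.9993,0.0380)
P = B + 2.77·ex + 2.89·ey = (5.5647,-1.1130)

5.56 -1.11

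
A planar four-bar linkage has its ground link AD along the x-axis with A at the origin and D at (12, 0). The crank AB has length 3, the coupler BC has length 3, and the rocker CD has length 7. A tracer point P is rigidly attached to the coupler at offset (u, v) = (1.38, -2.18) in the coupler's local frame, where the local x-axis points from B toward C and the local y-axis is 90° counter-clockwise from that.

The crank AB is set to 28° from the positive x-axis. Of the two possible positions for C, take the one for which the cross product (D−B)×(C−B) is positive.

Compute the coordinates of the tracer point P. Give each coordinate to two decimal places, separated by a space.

A=(0,0), D=(12.00,0)
B = A + 3.00·(cos28°, sin28°) = (2.6488, 1.4084)
|BD| = 9.4566
circle(B,3.00) ∩ circle(D,7.00): a=2.6134, h=1.4732
  candidates: C₊=(5.4525,2.4759) cross=13.931; C₋=(5.0137,-0.4375) cross=-13.931
  mode + wants cross > 0 → take C=(5.4525,2.4759) (cross=13.931)
ex = (C−B)/|BC| = (0.9345,0.3558); ey = (-0.3558,0.9345)
P = B + 1.38·ex + -2.18·ey = (4.7142,-0.1379)

4.71 -0.14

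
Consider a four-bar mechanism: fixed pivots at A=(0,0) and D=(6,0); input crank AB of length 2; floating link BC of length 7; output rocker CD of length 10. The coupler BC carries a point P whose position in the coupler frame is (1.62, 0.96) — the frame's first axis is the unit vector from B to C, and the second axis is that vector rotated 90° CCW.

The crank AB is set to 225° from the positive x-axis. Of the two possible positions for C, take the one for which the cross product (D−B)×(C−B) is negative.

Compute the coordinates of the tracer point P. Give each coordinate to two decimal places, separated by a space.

A=(0,0), D=(6.00,0)
B = A + 2.00·(cos225°, sin225°) = (-1.4142, -1.4142)
|BD| = 7.5479
circle(B,7.00) ∩ circle(D,10.00): a=0.3955, h=6.9888
  candidates: C₊=(-2.3352,5.5249) cross=52.751; C₋=(0.2838,-8.2052) cross=-52.751
  mode - wants cross < 0 → take C=(0.2838,-8.2052) (cross=-52.751)
ex = (C−B)/|BC| = (0.2426,-0.9701); ey = (0.9701,0.2426)
P = B + 1.62·ex + 0.96·ey = (-0.0899,-2.7530)

-0.09 -2.75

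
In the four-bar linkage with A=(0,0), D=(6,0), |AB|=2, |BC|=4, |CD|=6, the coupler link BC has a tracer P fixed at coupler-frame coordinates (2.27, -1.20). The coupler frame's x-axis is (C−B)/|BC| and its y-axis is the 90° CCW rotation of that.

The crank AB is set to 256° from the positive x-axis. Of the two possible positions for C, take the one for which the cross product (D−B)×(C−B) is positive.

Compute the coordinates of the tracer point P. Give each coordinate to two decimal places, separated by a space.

1.16 0.04

A=(0,0), D=(6.00,0)
B = A + 2.00·(cos256°, sin256°) = (-0.4838, -1.9406)
|BD| = 6.7680
circle(B,4.00) ∩ circle(D,6.00): a=1.9065, h=3.5164
  candidates: C₊=(0.3343,1.9748) cross=23.799; C₋=(2.3508,-4.7627) cross=-23.799
  mode + wants cross > 0 → take C=(0.3343,1.9748) (cross=23.799)
ex = (C−B)/|BC| = (0.2045,0.9789); ey = (-0.9789,0.2045)
P = B + 2.27·ex + -1.20·ey = (1.1551,0.0360)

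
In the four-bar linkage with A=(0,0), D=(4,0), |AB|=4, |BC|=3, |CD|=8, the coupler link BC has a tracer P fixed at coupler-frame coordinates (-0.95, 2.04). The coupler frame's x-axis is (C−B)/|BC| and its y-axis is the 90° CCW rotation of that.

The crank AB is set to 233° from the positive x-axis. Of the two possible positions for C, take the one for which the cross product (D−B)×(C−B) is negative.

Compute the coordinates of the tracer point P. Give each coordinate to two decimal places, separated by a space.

-0.86 -1.56

A=(0,0), D=(4.00,0)
B = A + 4.00·(cos233°, sin233°) = (-2.4073, -3.1945)
|BD| = 7.1595
circle(B,3.00) ∩ circle(D,8.00): a=-0.2613, h=2.9886
  candidates: C₊=(-3.9746,-0.6365) cross=21.397; C₋=(-1.3076,-5.9857) cross=-21.397
  mode - wants cross < 0 → take C=(-1.3076,-5.9857) (cross=-21.397)
ex = (C−B)/|BC| = (0.3665,-0.9304); ey = (0.9304,0.3665)
P = B + -0.95·ex + 2.04·ey = (-0.8575,-1.5629)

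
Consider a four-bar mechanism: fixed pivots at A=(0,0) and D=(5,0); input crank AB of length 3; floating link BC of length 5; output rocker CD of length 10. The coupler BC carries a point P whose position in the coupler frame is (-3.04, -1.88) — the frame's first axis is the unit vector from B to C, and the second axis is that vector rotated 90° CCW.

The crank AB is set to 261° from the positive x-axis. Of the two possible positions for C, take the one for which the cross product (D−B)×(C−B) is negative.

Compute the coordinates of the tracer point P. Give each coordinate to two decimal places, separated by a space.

-1.95 0.29

A=(0,0), D=(5.00,0)
B = A + 3.00·(cos261°, sin261°) = (-0.4693, -2.9631)
|BD| = 6.2204
circle(B,5.00) ∩ circle(D,10.00): a=-2.9184, h=4.0599
  candidates: C₊=(-4.9693,-0.7835) cross=25.254; C₋=(-1.1014,-7.9230) cross=-25.254
  mode - wants cross < 0 → take C=(-1.1014,-7.9230) (cross=-25.254)
ex = (C−B)/|BC| = (-0.1264,-0.9920); ey = (0.9920,-0.1264)
P = B + -3.04·ex + -1.88·ey = (-1.9499,0.2902)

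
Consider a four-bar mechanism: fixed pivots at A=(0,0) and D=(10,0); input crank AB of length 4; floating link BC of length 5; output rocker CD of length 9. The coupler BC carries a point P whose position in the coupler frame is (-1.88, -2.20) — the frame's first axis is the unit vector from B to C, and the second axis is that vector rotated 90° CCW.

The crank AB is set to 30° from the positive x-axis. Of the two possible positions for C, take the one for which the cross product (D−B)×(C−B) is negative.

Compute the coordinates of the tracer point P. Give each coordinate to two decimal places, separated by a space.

A=(0,0), D=(10.00,0)
B = A + 4.00·(cos30°, sin30°) = (3.4641, 2.0000)
|BD| = 6.8351
circle(B,5.00) ∩ circle(D,9.00): a=-0.6790, h=4.9537
  candidates: C₊=(4.2643,6.9356) cross=33.859; C₋=(1.3653,-2.5382) cross=-33.859
  mode - wants cross < 0 → take C=(1.3653,-2.5382) (cross=-33.859)
ex = (C−B)/|BC| = (-0.4198,-0.9076); ey = (0.9076,-0.4198)
P = B + -1.88·ex + -2.20·ey = (2.2564,4.6298)

2.26 4.63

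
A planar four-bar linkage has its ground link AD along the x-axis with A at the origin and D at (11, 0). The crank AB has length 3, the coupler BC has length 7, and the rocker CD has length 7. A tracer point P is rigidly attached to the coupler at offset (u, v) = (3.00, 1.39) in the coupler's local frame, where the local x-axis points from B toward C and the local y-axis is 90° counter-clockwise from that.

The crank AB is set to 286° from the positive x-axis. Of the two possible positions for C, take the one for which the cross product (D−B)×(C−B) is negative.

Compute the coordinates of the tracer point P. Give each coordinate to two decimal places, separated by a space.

A=(0,0), D=(11.00,0)
B = A + 3.00·(cos286°, sin286°) = (0.8269, -2.8838)
|BD| = 10.5739
circle(B,7.00) ∩ circle(D,7.00): a=5.2870, h=4.5878
  candidates: C₊=(4.6622,2.9720) cross=48.511; C₋=(7.1647,-5.8558) cross=-48.511
  mode - wants cross < 0 → take C=(7.1647,-5.8558) (cross=-48.511)
ex = (C−B)/|BC| = (0.9054,-0.4246); ey = (0.4246,0.9054)
P = B + 3.00·ex + 1.39·ey = (4.1332,-2.8990)

4.13 -2.90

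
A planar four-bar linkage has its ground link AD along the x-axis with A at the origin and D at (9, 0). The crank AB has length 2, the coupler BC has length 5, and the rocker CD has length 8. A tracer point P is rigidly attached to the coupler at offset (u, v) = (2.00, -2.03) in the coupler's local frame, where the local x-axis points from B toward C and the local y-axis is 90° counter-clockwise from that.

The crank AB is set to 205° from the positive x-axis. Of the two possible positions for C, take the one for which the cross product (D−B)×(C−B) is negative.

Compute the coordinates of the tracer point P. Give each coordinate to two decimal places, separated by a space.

-1.54 -3.68

A=(0,0), D=(9.00,0)
B = A + 2.00·(cos205°, sin205°) = (-1.8126, -0.8452)
|BD| = 10.8456
circle(B,5.00) ∩ circle(D,8.00): a=3.6248, h=3.4439
  candidates: C₊=(1.5328,2.8707) cross=37.351; C₋=(2.0696,-3.9962) cross=-37.351
  mode - wants cross < 0 → take C=(2.0696,-3.9962) (cross=-37.351)
ex = (C−B)/|BC| = (0.7764,-0.6302); ey = (0.6302,0.7764)
P = B + 2.00·ex + -2.03·ey = (-1.5390,-3.6818)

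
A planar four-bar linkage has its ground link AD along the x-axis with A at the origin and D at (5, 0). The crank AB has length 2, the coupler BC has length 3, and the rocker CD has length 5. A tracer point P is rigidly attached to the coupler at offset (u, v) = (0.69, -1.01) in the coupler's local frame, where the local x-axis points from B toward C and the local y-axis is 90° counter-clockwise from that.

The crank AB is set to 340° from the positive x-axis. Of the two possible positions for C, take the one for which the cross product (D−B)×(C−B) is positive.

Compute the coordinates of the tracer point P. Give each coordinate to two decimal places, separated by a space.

2.41 0.42

A=(0,0), D=(5.00,0)
B = A + 2.00·(cos340°, sin340°) = (1.8794, -0.6840)
|BD| = 3.1947
circle(B,3.00) ∩ circle(D,5.00): a=-0.9068, h=2.8597
  candidates: C₊=(0.3813,1.9152) cross=9.136; C₋=(1.6059,-3.6716) cross=-9.136
  mode + wants cross > 0 → take C=(0.3813,1.9152) (cross=9.136)
ex = (C−B)/|BC| = (-0.4994,0.8664); ey = (-0.8664,-0.4994)
P = B + 0.69·ex + -1.01·ey = (2.4099,0.4181)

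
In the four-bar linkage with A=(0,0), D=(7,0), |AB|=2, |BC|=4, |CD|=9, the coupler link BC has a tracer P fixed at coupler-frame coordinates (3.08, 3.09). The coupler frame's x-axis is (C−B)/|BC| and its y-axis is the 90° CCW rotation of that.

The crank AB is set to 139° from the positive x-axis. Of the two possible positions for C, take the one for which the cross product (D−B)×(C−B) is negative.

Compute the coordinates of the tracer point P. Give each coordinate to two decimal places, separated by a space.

A=(0,0), D=(7.00,0)
B = A + 2.00·(cos139°, sin139°) = (-1.5094, 1.3121)
|BD| = 8.6100
circle(B,4.00) ∩ circle(D,9.00): a=0.5303, h=3.9647
  candidates: C₊=(-0.3811,5.1497) cross=34.136; C₋=(-1.5895,-2.6871) cross=-34.136
  mode - wants cross < 0 → take C=(-1.5895,-2.6871) (cross=-34.136)
ex = (C−B)/|BC| = (-0.0200,-0.9998); ey = (0.9998,-0.0200)
P = B + 3.08·ex + 3.09·ey = (1.5183,-1.8291)

1.52 -1.83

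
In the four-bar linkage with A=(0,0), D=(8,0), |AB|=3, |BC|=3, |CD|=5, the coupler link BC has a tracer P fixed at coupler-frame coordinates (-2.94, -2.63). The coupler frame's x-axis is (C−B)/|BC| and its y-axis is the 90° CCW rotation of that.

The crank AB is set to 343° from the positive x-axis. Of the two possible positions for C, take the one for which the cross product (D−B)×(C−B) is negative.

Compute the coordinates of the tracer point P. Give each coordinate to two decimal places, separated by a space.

-0.89 0.32

A=(0,0), D=(8.00,0)
B = A + 3.00·(cos343°, sin343°) = (2.8689, -0.8771)
|BD| = 5.2055
circle(B,3.00) ∩ circle(D,5.00): a=1.0659, h=2.8042
  candidates: C₊=(3.4471,2.0666) cross=14.598; C₋=(4.3921,-3.4617) cross=-14.598
  mode - wants cross < 0 → take C=(4.3921,-3.4617) (cross=-14.598)
ex = (C−B)/|BC| = (0.5077,-0.8615); ey = (0.8615,0.5077)
P = B + -2.94·ex + -2.63·ey = (-0.8896,0.3204)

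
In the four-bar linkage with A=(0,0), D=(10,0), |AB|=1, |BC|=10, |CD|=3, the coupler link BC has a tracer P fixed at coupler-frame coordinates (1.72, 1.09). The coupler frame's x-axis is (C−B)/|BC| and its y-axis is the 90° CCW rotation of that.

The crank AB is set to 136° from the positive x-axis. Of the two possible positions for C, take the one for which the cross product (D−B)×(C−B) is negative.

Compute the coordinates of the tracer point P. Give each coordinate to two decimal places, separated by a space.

A=(0,0), D=(10.00,0)
B = A + 1.00·(cos136°, sin136°) = (-0.7193, 0.6947)
|BD| = 10.7418
circle(B,10.00) ∩ circle(D,3.00): a=9.6067, h=2.7770
  candidates: C₊=(9.0468,2.8445) cross=29.830; C₋=(8.6877,-2.6977) cross=-29.830
  mode - wants cross < 0 → take C=(8.6877,-2.6977) (cross=-29.830)
ex = (C−B)/|BC| = (0.9407,-0.3392); ey = (0.3392,0.9407)
P = B + 1.72·ex + 1.09·ey = (1.2684,1.1365)

1.27 1.14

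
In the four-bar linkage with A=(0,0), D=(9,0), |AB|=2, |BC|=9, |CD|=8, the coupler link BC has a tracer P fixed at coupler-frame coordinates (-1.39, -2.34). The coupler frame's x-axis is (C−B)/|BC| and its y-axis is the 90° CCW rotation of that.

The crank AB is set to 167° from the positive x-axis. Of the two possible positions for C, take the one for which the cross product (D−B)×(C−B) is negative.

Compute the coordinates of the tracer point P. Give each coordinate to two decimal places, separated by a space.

A=(0,0), D=(9.00,0)
B = A + 2.00·(cos167°, sin167°) = (-1.9487, 0.4499)
|BD| = 10.9580
circle(B,9.00) ∩ circle(D,8.00): a=6.2547, h=6.4714
  candidates: C₊=(4.5664,6.6590) cross=70.913; C₋=(4.0350,-6.2728) cross=-70.913
  mode - wants cross < 0 → take C=(4.0350,-6.2728) (cross=-70.913)
ex = (C−B)/|BC| = (0.6649,-0.7470); ey = (0.7470,0.6649)
P = B + -1.39·ex + -2.34·ey = (-4.6208,-0.0676)

-4.62 -0.07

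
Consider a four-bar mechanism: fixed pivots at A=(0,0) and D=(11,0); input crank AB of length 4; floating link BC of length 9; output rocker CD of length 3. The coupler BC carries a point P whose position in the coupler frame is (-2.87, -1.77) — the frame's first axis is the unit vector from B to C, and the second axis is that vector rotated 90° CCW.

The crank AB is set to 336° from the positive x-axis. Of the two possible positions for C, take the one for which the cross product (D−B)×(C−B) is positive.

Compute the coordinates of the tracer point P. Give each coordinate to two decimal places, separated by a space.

2.09 -4.62

A=(0,0), D=(11.00,0)
B = A + 4.00·(cos336°, sin336°) = (3.6542, -1.6269)
|BD| = 7.5238
circle(B,9.00) ∩ circle(D,3.00): a=8.5467, h=2.8202
  candidates: C₊=(11.3888,2.9747) cross=21.219; C₋=(12.6085,-2.5323) cross=-21.219
  mode + wants cross > 0 → take C=(11.3888,2.9747) (cross=21.219)
ex = (C−B)/|BC| = (0.8594,0.5113); ey = (-0.5113,0.8594)
P = B + -2.87·ex + -1.77·ey = (2.0927,-4.6155)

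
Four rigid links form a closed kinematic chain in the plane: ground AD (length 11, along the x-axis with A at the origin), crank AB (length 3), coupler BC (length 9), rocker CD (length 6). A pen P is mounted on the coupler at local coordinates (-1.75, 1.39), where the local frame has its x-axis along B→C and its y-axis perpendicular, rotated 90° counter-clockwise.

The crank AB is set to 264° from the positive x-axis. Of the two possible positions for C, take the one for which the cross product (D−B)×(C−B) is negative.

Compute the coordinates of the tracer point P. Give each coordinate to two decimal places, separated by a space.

A=(0,0), D=(11.00,0)
B = A + 3.00·(cos264°, sin264°) = (-0.3136, -2.9836)
|BD| = 11.7004
circle(B,9.00) ∩ circle(D,6.00): a=7.7732, h=4.5362
  candidates: C₊=(6.0459,3.3848) cross=53.075; C₋=(8.3594,-5.3877) cross=-53.075
  mode - wants cross < 0 → take C=(8.3594,-5.3877) (cross=-53.075)
ex = (C−B)/|BC| = (0.9637,-0.2671); ey = (0.2671,0.9637)
P = B + -1.75·ex + 1.39·ey = (-1.6287,-1.1766)

-1.63 -1.18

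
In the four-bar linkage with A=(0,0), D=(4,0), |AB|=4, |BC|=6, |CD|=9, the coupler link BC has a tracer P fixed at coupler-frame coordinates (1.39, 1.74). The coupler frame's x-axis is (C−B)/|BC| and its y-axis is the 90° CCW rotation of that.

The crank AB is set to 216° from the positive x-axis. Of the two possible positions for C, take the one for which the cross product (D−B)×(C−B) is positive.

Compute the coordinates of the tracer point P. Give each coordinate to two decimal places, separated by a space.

-5.19 -1.28

A=(0,0), D=(4.00,0)
B = A + 4.00·(cos216°, sin216°) = (-3.2361, -2.3511)
|BD| = 7.6085
circle(B,6.00) ∩ circle(D,9.00): a=0.8470, h=5.9399
  candidates: C₊=(-4.2661,3.5598) cross=45.194; C₋=(-0.5950,-7.7386) cross=-45.194
  mode + wants cross > 0 → take C=(-4.2661,3.5598) (cross=45.194)
ex = (C−B)/|BC| = (-0.1717,0.9852); ey = (-0.9852,-0.1717)
P = B + 1.39·ex + 1.74·ey = (-5.1889,-1.2805)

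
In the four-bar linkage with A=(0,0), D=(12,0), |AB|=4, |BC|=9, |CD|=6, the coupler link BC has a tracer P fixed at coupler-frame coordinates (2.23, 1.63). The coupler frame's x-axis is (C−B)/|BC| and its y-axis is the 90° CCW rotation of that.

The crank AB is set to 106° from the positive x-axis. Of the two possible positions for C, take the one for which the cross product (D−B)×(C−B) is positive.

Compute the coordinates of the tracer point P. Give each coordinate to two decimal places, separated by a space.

A=(0,0), D=(12.00,0)
B = A + 4.00·(cos106°, sin106°) = (-1.1025, 3.8450)
|BD| = 13.6551
circle(B,9.00) ∩ circle(D,6.00): a=8.4753, h=3.0281
  candidates: C₊=(7.8825,4.3642) cross=41.350; C₋=(6.1771,-1.4471) cross=-41.350
  mode + wants cross > 0 → take C=(7.8825,4.3642) (cross=41.350)
ex = (C−B)/|BC| = (0.9983,0.0577); ey = (-0.0577,0.9983)
P = B + 2.23·ex + 1.63·ey = (1.0297,5.6010)

1.03 5.60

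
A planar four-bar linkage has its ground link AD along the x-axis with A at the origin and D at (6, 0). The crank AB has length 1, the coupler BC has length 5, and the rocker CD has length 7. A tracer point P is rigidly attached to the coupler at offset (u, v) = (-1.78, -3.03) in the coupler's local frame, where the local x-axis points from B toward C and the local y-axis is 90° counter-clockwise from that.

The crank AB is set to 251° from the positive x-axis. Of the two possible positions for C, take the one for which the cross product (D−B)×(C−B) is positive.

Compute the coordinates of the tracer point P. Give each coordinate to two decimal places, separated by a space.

A=(0,0), D=(6.00,0)
B = A + 1.00·(cos251°, sin251°) = (-0.3256, -0.9455)
|BD| = 6.3958
circle(B,5.00) ∩ circle(D,7.00): a=1.3217, h=4.8221
  candidates: C₊=(0.2687,4.0190) cross=30.842; C₋=(1.6945,-5.5193) cross=-30.842
  mode + wants cross > 0 → take C=(0.2687,4.0190) (cross=30.842)
ex = (C−B)/|BC| = (0.1189,0.9929); ey = (-0.9929,0.1189)
P = B + -1.78·ex + -3.03·ey = (2.4714,-3.0731)

2.47 -3.07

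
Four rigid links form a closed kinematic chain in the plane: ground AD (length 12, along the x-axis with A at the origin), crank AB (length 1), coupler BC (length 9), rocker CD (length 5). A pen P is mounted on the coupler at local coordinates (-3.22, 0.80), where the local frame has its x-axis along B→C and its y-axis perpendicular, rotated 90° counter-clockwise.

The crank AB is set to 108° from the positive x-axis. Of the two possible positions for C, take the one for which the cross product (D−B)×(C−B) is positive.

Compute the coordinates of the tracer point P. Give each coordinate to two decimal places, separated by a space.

-3.63 0.84

A=(0,0), D=(12.00,0)
B = A + 1.00·(cos108°, sin108°) = (-0.3090, 0.9511)
|BD| = 12.3457
circle(B,9.00) ∩ circle(D,5.00): a=8.4408, h=3.1228
  candidates: C₊=(8.3473,3.4144) cross=38.554; C₋=(7.8662,-2.8127) cross=-38.554
  mode + wants cross > 0 → take C=(8.3473,3.4144) (cross=38.554)
ex = (C−B)/|BC| = (0.9618,0.2737); ey = (-0.2737,0.9618)
P = B + -3.22·ex + 0.80·ey = (-3.6250,0.8392)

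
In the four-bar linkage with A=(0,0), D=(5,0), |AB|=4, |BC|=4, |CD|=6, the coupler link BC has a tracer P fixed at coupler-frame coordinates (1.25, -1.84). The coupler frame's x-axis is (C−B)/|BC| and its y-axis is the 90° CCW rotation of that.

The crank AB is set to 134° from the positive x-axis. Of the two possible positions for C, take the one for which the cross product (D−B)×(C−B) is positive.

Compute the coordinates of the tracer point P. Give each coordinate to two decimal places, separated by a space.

-0.92 1.65

A=(0,0), D=(5.00,0)
B = A + 4.00·(cos134°, sin134°) = (-2.7786, 2.8774)
|BD| = 8.2938
circle(B,4.00) ∩ circle(D,6.00): a=2.9411, h=2.7110
  candidates: C₊=(0.9204,4.3996) cross=22.485; C₋=(-0.9607,-0.6857) cross=-22.485
  mode + wants cross > 0 → take C=(0.9204,4.3996) (cross=22.485)
ex = (C−B)/|BC| = (0.9248,0.3806); ey = (-0.3806,0.9248)
P = B + 1.25·ex + -1.84·ey = (-0.9224,1.6515)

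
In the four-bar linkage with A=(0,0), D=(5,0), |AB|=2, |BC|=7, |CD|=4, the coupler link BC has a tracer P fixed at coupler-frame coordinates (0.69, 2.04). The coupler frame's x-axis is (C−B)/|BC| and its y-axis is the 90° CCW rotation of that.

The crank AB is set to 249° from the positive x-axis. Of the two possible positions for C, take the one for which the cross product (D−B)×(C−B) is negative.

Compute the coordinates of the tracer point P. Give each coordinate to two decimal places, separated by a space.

0.53 -0.11

A=(0,0), D=(5.00,0)
B = A + 2.00·(cos249°, sin249°) = (-0.7167, -1.8672)
|BD| = 6.0139
circle(B,7.00) ∩ circle(D,4.00): a=5.7506, h=3.9913
  candidates: C₊=(3.5105,3.7123) cross=24.004; C₋=(5.9889,-3.8758) cross=-24.004
  mode - wants cross < 0 → take C=(5.9889,-3.8758) (cross=-24.004)
ex = (C−B)/|BC| = (0.9579,-0.2870); ey = (0.2870,0.9579)
P = B + 0.69·ex + 2.04·ey = (0.5296,-0.1110)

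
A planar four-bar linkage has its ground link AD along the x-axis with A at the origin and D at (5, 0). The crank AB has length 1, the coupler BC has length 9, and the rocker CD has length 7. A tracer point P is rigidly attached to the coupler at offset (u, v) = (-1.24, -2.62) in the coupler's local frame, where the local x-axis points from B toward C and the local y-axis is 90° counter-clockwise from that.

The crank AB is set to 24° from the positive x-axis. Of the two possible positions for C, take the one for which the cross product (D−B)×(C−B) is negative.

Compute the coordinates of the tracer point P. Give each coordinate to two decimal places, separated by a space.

-1.94 -0.11

A=(0,0), D=(5.00,0)
B = A + 1.00·(cos24°, sin24°) = (0.9135, 0.4067)
|BD| = 4.1066
circle(B,9.00) ∩ circle(D,7.00): a=5.9494, h=6.7531
  candidates: C₊=(7.5026,6.5374) cross=27.733; C₋=(6.1649,-6.9024) cross=-27.733
  mode - wants cross < 0 → take C=(6.1649,-6.9024) (cross=-27.733)
ex = (C−B)/|BC| = (0.5835,-0.8121); ey = (0.8121,0.5835)
P = B + -1.24·ex + -2.62·ey = (-1.9377,-0.1150)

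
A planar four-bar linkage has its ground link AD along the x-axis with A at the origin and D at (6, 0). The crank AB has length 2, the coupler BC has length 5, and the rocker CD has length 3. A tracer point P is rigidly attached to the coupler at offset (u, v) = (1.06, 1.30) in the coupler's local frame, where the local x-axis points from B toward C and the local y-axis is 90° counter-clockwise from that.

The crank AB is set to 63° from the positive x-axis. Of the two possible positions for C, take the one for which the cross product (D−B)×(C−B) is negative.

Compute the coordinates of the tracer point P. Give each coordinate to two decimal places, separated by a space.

A=(0,0), D=(6.00,0)
B = A + 2.00·(cos63°, sin63°) = (0.9080, 1.7820)
|BD| = 5.3948
circle(B,5.00) ∩ circle(D,3.00): a=4.1803, h=2.7432
  candidates: C₊=(5.7598,2.9904) cross=14.799; C₋=(3.9475,-2.1880) cross=-14.799
  mode - wants cross < 0 → take C=(3.9475,-2.1880) (cross=-14.799)
ex = (C−B)/|BC| = (0.6079,-0.7940); ey = (0.7940,0.6079)
P = B + 1.06·ex + 1.30·ey = (2.5846,1.7307)

2.58 1.73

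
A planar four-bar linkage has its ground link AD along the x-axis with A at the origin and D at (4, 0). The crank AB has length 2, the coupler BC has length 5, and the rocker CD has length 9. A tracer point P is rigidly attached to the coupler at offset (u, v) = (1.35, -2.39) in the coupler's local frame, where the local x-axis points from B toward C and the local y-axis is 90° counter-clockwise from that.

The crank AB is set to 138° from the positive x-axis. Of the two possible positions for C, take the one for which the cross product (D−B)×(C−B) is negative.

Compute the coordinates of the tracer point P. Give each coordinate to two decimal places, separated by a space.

A=(0,0), D=(4.00,0)
B = A + 2.00·(cos138°, sin138°) = (-1.4863, 1.3383)
|BD| = 5.6472
circle(B,5.00) ∩ circle(D,9.00): a=-2.1347, h=4.5214
  candidates: C₊=(-2.4887,6.2368) cross=25.533; C₋=(-4.6316,-2.5485) cross=-25.533
  mode - wants cross < 0 → take C=(-4.6316,-2.5485) (cross=-25.533)
ex = (C−B)/|BC| = (-0.6291,-0.7773); ey = (0.7773,-0.6291)
P = B + 1.35·ex + -2.39·ey = (-4.1934,1.7923)

-4.19 1.79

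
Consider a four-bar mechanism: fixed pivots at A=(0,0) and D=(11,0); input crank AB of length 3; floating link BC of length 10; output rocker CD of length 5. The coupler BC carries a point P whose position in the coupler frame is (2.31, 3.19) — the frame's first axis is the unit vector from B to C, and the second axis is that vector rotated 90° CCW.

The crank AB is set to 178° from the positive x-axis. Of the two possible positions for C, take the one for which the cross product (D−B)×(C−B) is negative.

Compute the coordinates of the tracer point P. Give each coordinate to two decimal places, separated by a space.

A=(0,0), D=(11.00,0)
B = A + 3.00·(cos178°, sin178°) = (-2.9982, 0.1047)
|BD| = 13.9986
circle(B,10.00) ∩ circle(D,5.00): a=9.6781, h=2.5167
  candidates: C₊=(6.6985,2.5490) cross=35.230; C₋=(6.6609,-2.4843) cross=-35.230
  mode - wants cross < 0 → take C=(6.6609,-2.4843) (cross=-35.230)
ex = (C−B)/|BC| = (0.9659,-0.2589); ey = (0.2589,0.9659)
P = B + 2.31·ex + 3.19·ey = (0.0590,2.5879)

0.06 2.59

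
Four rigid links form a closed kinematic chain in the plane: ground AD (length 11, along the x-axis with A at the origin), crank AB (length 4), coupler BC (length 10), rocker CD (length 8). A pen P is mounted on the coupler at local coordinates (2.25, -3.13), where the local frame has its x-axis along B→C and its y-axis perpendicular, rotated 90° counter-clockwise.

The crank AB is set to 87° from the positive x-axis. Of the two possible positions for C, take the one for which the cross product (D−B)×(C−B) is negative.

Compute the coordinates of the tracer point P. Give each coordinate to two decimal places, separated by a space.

A=(0,0), D=(11.00,0)
B = A + 4.00·(cos87°, sin87°) = (0.2093, 3.9945)
|BD| = 11.5063
circle(B,10.00) ∩ circle(D,8.00): a=7.3175, h=6.8157
  candidates: C₊=(9.4379,7.8460) cross=78.424; C₋=(4.7056,-4.9377) cross=-78.424
  mode - wants cross < 0 → take C=(4.7056,-4.9377) (cross=-78.424)
ex = (C−B)/|BC| = (0.4496,-0.8932); ey = (0.8932,0.4496)
P = B + 2.25·ex + -3.13·ey = (-1.5748,0.5775)

-1.57 0.58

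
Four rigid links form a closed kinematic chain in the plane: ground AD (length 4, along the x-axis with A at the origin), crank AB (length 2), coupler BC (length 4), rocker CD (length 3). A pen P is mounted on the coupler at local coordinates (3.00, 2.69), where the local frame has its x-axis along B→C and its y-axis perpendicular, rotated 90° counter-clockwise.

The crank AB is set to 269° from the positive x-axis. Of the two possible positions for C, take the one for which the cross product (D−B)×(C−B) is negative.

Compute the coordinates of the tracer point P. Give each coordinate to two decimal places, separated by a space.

A=(0,0), D=(4.00,0)
B = A + 2.00·(cos269°, sin269°) = (-0.0349, -1.9997)
|BD| = 4.5032
circle(B,4.00) ∩ circle(D,3.00): a=3.0288, h=2.6127
  candidates: C₊=(1.5188,1.6862) cross=11.766; C₋=(3.8391,-2.9957) cross=-11.766
  mode - wants cross < 0 → take C=(3.8391,-2.9957) (cross=-11.766)
ex = (C−B)/|BC| = (0.9685,-0.2490); ey = (0.2490,0.9685)
P = B + 3.00·ex + 2.69·ey = (3.5404,-0.1414)

3.54 -0.14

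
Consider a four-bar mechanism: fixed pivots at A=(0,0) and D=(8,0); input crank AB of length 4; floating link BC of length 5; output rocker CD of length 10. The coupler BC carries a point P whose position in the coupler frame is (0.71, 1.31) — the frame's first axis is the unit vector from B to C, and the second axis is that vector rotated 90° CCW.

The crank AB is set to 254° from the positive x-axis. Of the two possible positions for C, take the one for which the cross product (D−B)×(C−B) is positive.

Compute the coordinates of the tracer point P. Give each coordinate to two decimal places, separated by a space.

A=(0,0), D=(8.00,0)
B = A + 4.00·(cos254°, sin254°) = (-1.1025, -3.8450)
|BD| = 9.8813
circle(B,5.00) ∩ circle(D,10.00): a=1.1456, h=4.8670
  candidates: C₊=(-1.9411,1.0841) cross=48.092; C₋=(1.8466,-7.8827) cross=-48.092
  mode + wants cross > 0 → take C=(-1.9411,1.0841) (cross=48.092)
ex = (C−B)/|BC| = (-0.1677,0.9858); ey = (-0.9858,-0.1677)
P = B + 0.71·ex + 1.31·ey = (-2.5131,-3.3648)

-2.51 -3.36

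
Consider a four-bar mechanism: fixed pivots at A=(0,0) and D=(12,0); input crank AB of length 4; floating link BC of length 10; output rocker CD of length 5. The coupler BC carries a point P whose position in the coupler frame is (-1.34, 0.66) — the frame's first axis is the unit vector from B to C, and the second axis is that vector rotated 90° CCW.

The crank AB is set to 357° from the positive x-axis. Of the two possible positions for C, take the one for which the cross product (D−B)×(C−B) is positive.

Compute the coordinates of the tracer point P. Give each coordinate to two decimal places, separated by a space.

2.51 -0.34

A=(0,0), D=(12.00,0)
B = A + 4.00·(cos357°, sin357°) = (3.9945, -0.2093)
|BD| = 8.0082
circle(B,10.00) ∩ circle(D,5.00): a=8.6868, h=4.9537
  candidates: C₊=(12.5489,4.9698) cross=39.671; C₋=(12.8078,-4.9343) cross=-39.671
  mode + wants cross > 0 → take C=(12.5489,4.9698) (cross=39.671)
ex = (C−B)/|BC| = (0.8554,0.5179); ey = (-0.5179,0.8554)
P = B + -1.34·ex + 0.66·ey = (2.5064,-0.3388)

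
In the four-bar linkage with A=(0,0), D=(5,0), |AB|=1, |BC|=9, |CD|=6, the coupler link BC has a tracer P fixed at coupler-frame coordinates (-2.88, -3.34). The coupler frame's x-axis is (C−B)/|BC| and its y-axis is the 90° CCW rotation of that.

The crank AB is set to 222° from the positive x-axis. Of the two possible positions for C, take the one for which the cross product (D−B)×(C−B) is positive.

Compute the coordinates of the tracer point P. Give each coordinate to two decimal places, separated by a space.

-0.21 -5.05

A=(0,0), D=(5.00,0)
B = A + 1.00·(cos222°, sin222°) = (-0.7431, -0.6691)
|BD| = 5.7820
circle(B,9.00) ∩ circle(D,6.00): a=6.7824, h=5.9160
  candidates: C₊=(5.3090,5.9920) cross=34.206; C₋=(6.6783,-5.7605) cross=-34.206
  mode + wants cross > 0 → take C=(5.3090,5.9920) (cross=34.206)
ex = (C−B)/|BC| = (0.6725,0.7401); ey = (-0.7401,0.6725)
P = B + -2.88·ex + -3.34·ey = (-0.2078,-5.0467)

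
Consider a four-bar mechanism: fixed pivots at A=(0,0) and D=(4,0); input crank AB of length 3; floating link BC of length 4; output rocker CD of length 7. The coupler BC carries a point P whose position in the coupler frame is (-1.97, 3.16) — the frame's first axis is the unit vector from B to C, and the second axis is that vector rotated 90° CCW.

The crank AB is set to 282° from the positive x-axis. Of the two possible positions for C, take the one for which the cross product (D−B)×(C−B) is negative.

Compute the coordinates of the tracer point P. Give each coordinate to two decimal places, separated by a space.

2.93 -0.01

A=(0,0), D=(4.00,0)
B = A + 3.00·(cos282°, sin282°) = (0.6237, -2.9344)
|BD| = 4.4733
circle(B,4.00) ∩ circle(D,7.00): a=-1.4519, h=3.7272
  candidates: C₊=(-2.9172,-1.0738) cross=16.673; C₋=(1.9729,-6.7001) cross=-16.673
  mode - wants cross < 0 → take C=(1.9729,-6.7001) (cross=-16.673)
ex = (C−B)/|BC| = (0.3373,-0.9414); ey = (0.9414,0.3373)
P = B + -1.97·ex + 3.16·ey = (2.9341,-0.0141)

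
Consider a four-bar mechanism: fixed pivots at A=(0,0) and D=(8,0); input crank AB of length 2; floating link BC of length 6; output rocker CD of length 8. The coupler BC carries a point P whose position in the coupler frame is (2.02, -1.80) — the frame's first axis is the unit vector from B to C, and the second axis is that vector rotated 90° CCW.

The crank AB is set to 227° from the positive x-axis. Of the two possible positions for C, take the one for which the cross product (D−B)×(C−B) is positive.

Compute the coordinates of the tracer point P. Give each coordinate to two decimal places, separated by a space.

A=(0,0), D=(8.00,0)
B = A + 2.00·(cos227°, sin227°) = (-1.3640, -1.4627)
|BD| = 9.4775
circle(B,6.00) ∩ circle(D,8.00): a=3.2616, h=5.0361
  candidates: C₊=(1.0813,4.0164) cross=47.730; C₋=(2.6358,-5.9351) cross=-47.730
  mode + wants cross > 0 → take C=(1.0813,4.0164) (cross=47.730)
ex = (C−B)/|BC| = (0.4075,0.9132); ey = (-0.9132,0.4075)
P = B + 2.02·ex + -1.80·ey = (1.1030,-0.3517)

1.10 -0.35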